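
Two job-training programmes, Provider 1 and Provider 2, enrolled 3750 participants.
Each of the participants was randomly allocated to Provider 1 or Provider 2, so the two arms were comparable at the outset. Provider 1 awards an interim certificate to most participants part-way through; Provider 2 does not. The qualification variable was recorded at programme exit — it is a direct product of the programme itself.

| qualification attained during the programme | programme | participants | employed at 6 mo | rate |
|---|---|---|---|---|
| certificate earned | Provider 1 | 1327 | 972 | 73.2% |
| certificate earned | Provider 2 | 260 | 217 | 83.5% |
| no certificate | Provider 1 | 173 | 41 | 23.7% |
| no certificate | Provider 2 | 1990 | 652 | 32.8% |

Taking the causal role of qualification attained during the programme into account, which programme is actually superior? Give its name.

Provider 1

Because the programme influences qualification attained during the programme, qualification attained during the programme is a post-treatment mediator, not a confounder. Stratifying on it would bias the estimate; the causal effect is the crude pooled difference.
Pooled: Provider 1 67.5% vs Provider 2 38.6%; Provider 1 is higher overall.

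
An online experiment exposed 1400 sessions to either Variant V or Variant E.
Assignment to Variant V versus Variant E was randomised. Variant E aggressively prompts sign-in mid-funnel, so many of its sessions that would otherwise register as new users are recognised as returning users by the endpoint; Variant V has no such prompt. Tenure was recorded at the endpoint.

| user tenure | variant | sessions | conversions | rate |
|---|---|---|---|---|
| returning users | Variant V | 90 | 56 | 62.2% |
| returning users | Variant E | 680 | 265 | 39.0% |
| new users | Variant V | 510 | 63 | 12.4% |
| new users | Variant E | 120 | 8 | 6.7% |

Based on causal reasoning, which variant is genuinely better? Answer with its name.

Variant E

The stratified and pooled comparisons disagree (Variant V wins within each user tenure; Variant E wins overall), so the answer turns on the causal role of user tenure.
User tenure here is a post-treatment variable shaped by the variant; conditioning on it would introduce bias rather than remove it. The overall comparison is the causal one.
Pooled: Variant V 19.8% vs Variant E 34.1%; Variant E is higher overall.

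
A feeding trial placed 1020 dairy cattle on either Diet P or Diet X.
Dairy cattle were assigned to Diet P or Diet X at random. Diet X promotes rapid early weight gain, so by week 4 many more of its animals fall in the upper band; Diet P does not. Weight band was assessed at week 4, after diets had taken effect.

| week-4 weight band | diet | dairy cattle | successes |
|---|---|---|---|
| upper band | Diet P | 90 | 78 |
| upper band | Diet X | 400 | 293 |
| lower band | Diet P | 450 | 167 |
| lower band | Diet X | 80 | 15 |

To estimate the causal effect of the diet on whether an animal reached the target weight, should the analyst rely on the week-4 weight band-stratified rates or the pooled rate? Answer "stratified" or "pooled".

Week-4 weight band is downstream of the diet. One should not condition on a consequence of treatment, so the overall rates are the right comparison.
Pooled: Diet P 45.4% vs Diet X 64.2%; Diet X is higher overall.

pooled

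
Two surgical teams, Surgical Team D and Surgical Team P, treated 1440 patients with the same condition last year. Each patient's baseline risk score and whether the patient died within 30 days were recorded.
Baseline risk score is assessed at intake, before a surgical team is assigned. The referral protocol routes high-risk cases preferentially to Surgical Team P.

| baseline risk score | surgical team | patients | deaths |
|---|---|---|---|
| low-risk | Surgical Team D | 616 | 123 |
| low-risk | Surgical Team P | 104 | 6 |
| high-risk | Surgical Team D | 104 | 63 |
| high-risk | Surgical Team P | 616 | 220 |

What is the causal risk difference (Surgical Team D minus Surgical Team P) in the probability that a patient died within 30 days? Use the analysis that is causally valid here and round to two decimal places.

+0.20

The imbalance in baseline risk score arose from how patients were allocated, not from anything the surgical team did; and baseline risk score independently affects the outcome. The pooled gap is confounded — condition on baseline risk score.
Adjusting over the population distribution of baseline risk score: 0.500·(0.200−0.058) + 0.500·(0.606−0.357) = +0.195.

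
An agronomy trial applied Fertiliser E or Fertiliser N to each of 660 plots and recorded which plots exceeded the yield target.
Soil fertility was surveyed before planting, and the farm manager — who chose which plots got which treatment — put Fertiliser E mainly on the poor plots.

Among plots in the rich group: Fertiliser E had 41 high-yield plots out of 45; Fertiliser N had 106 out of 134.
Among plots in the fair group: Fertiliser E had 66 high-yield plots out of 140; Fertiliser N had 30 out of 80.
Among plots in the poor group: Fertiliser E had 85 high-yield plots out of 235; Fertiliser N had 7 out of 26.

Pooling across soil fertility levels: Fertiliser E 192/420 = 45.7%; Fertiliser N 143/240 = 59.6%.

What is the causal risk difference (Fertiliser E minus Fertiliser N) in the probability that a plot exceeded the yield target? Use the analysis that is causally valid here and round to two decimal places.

+0.10

Nothing the fertiliser does changes soil fertility; the imbalance is an allocation artefact. With soil fertility also predicting the outcome, the pooled figure is confounded, and the within-stratum comparison is the causal one.
Adjusting over the population distribution of soil fertility: 0.271·(0.911−0.791) + 0.333·(0.471−0.375) + 0.395·(0.362−0.269) = +0.101.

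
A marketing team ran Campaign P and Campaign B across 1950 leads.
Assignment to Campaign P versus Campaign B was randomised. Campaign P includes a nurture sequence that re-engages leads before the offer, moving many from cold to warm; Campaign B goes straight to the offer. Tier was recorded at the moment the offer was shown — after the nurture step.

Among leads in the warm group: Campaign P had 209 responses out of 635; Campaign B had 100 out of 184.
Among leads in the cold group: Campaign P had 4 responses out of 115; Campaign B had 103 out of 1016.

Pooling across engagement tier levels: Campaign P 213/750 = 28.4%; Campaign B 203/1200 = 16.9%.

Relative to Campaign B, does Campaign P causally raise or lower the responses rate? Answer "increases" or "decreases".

Engagement tier is recorded after the campaign and is itself shifted by it — it sits on the causal path from campaign to outcome. Conditioning on a mediator would strip out part of the effect we want; the pooled comparison gives the total causal effect.
Pooled: Campaign P 28.4% vs Campaign B 16.9%; Campaign P is higher overall.

increases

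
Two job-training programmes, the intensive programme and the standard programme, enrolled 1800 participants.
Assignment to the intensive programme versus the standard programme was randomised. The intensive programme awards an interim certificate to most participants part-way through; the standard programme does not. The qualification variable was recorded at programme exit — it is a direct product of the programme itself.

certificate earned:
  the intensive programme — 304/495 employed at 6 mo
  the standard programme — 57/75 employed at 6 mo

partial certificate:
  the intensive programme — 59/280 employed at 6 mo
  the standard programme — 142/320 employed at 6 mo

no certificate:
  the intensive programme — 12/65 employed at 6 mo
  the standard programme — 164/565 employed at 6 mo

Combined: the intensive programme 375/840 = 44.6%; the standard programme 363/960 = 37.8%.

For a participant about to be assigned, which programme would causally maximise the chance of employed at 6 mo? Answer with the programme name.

the intensive programme

Qualification attained during the programme here is a post-treatment variable shaped by the programme; conditioning on it would introduce bias rather than remove it. The overall comparison is the causal one.
Pooled: the intensive programme 44.6% vs the standard programme 37.8%; the intensive programme is higher overall.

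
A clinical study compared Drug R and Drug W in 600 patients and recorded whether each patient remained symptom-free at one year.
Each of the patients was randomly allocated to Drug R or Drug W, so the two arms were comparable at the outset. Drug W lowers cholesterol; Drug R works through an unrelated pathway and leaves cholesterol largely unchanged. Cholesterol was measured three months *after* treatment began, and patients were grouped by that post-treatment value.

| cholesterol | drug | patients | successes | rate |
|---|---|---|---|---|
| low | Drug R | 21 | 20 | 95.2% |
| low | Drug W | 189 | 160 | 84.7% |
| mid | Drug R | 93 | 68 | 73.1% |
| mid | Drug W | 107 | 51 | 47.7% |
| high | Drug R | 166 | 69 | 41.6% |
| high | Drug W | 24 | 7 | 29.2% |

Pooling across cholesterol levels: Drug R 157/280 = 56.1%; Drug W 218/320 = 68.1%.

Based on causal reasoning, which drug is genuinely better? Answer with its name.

Drug W

Cholesterol lies on the pathway drug → cholesterol → outcome, so adjusting for it blocks the indirect effect. For the total causal effect of drug, use the unadjusted pooled rates.
Pooled: Drug R 56.1% vs Drug W 68.1%; Drug W is higher overall.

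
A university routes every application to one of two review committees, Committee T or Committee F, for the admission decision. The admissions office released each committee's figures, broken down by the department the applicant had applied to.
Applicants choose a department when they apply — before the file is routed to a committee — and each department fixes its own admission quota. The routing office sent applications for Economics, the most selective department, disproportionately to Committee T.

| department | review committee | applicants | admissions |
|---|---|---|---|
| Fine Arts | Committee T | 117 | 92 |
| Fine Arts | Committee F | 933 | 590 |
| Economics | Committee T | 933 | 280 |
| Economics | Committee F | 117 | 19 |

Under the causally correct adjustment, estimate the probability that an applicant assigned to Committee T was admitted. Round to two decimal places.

Here department is a common cause — it drives both which review committee a case falls under and the outcome. The crude comparison mixes populations; the stratum-specific rates are the causally relevant ones.
Standardising Committee T to the population department mix: 0.500·92/117 + 0.500·280/933 = 0.543.

0.54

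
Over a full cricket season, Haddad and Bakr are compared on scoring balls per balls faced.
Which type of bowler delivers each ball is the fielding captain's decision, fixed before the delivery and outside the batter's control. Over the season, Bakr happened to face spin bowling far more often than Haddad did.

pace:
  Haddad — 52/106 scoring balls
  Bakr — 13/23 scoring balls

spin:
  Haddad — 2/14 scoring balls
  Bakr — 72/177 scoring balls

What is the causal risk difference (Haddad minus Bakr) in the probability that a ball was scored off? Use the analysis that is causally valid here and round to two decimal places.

The stratified and pooled comparisons disagree (Bakr wins within each bowling type; Haddad wins overall), so the answer turns on the causal role of bowling type.
Since bowling type is a pre-existing factor (not a product of the player) and it affects the outcome on its own, it is a confounder. The stratified rates, not the pooled rate, identify the causal effect.
Adjusting over the population distribution of bowling type: 0.403·(0.491−0.565) + 0.597·(0.143−0.407) = -0.188.

-0.19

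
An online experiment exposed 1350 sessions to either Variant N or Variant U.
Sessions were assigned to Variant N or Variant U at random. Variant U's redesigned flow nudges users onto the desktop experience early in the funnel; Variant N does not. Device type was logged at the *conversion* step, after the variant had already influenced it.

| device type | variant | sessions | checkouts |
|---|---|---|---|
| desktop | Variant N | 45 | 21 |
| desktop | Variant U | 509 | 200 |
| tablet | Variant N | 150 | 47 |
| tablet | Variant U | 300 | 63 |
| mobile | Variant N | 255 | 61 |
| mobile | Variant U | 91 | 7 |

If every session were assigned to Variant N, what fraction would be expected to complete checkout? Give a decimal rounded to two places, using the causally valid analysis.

0.29

The device type-specific comparison favours Variant N throughout, but the pooled figures favour Variant U. The question is whether to condition on device type.
Device type here is a post-treatment variable shaped by the variant; conditioning on it would introduce bias rather than remove it. The overall comparison is the causal one.
So P(outcome | do(Variant N)) is just the pooled rate for Variant N: 129/450 = 0.287.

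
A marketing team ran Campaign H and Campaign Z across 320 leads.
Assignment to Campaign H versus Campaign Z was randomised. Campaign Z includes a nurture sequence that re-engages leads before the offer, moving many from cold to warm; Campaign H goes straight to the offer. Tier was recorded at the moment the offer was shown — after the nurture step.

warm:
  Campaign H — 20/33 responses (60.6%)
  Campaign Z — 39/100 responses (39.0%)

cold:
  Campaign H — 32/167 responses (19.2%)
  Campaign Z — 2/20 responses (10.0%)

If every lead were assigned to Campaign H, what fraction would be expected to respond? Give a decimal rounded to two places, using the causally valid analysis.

Within every engagement tier level Campaign H has the higher rate, yet pooled Campaign Z does — Simpson's reversal.
Engagement tier here is a post-treatment variable shaped by the campaign; conditioning on it would introduce bias rather than remove it. The overall comparison is the causal one.
So P(outcome | do(Campaign H)) is just the pooled rate for Campaign H: 52/200 = 0.260.

0.26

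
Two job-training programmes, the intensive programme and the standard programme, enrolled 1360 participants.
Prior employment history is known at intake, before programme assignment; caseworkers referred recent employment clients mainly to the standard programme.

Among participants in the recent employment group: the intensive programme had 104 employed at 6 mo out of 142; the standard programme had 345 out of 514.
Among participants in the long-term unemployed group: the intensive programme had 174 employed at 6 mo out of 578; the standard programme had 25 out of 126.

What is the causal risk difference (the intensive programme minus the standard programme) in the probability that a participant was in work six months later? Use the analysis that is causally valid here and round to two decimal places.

+0.08

The stratified and pooled comparisons disagree (the intensive programme wins within each prior employment history; the standard programme wins overall), so the answer turns on the causal role of prior employment history.
Nothing the programme does changes prior employment history; the imbalance is an allocation artefact. With prior employment history also predicting the outcome, the pooled figure is confounded, and the within-stratum comparison is the causal one.
Adjusting over the population distribution of prior employment history: 0.482·(0.732−0.671) + 0.518·(0.301−0.198) = +0.083.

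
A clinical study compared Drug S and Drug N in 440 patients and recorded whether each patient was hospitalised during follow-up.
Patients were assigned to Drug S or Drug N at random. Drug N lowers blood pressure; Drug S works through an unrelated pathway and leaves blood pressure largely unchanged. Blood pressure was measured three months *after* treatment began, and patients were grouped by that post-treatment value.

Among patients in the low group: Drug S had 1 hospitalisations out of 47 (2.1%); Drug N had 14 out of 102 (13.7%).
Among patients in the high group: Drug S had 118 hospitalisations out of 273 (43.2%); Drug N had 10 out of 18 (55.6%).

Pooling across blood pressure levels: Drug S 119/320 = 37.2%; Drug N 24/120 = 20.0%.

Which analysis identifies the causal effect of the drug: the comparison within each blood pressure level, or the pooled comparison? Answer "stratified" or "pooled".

pooled

The stratified and pooled comparisons disagree (Drug S wins within each blood pressure; Drug N wins overall), so the answer turns on the causal role of blood pressure.
Blood pressure is downstream of the drug. One should not condition on a consequence of treatment, so the overall rates are the right comparison.
Pooled: Drug S 37.2% vs Drug N 20.0%; Drug N is lower overall.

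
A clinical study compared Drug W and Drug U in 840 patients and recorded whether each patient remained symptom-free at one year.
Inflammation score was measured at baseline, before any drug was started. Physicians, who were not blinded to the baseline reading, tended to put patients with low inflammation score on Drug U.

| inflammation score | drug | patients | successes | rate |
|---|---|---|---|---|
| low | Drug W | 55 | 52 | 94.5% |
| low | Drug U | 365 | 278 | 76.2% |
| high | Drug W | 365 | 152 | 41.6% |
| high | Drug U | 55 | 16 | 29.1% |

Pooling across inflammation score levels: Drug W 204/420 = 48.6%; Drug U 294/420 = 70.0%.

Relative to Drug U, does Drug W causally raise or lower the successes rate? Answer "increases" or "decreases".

increases

Here inflammation score is a common cause — it drives both which drug a case falls under and the outcome. The crude comparison mixes populations; the stratum-specific rates are the causally relevant ones.
Within each level — low: 94.5% vs 76.2%; high: 41.6% vs 29.1% — Drug W is higher every time.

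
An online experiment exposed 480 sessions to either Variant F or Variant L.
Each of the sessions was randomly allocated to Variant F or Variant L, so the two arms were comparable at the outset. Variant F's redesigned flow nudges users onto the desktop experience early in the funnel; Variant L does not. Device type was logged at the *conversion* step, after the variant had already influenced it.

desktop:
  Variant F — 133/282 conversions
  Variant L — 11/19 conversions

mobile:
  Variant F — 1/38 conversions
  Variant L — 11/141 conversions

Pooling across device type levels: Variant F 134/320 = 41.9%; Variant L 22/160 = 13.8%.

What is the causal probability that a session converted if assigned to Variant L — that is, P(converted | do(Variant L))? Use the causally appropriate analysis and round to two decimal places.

The device type-specific comparison favours Variant L throughout, but the pooled figures favour Variant F. The question is whether to condition on device type.
The distribution of device type is itself part of what the variant does — it is an intermediate outcome. Holding it fixed would remove that part of the effect; the total effect is the pooled difference.
So P(outcome | do(Variant L)) is just the pooled rate for Variant L: 22/160 = 0.138.

0.14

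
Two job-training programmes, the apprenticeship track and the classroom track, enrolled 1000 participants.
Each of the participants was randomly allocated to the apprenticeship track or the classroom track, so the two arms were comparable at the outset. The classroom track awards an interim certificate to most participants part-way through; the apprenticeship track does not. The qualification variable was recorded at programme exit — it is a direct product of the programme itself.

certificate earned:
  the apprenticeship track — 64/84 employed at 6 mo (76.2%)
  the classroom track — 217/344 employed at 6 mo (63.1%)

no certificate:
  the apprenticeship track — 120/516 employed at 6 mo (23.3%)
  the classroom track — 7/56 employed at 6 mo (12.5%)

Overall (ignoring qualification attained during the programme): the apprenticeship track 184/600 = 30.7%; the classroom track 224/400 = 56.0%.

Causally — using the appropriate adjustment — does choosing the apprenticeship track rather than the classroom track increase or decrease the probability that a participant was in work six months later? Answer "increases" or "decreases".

decreases

The qualification attained during the programme-specific comparison favours the apprenticeship track throughout, but the pooled figures favour the classroom track. The question is whether to condition on qualification attained during the programme.
Qualification attained during the programme here is a post-treatment variable shaped by the programme; conditioning on it would introduce bias rather than remove it. The overall comparison is the causal one.
Pooled: the apprenticeship track 30.7% vs the classroom track 56.0%; the classroom track is higher overall.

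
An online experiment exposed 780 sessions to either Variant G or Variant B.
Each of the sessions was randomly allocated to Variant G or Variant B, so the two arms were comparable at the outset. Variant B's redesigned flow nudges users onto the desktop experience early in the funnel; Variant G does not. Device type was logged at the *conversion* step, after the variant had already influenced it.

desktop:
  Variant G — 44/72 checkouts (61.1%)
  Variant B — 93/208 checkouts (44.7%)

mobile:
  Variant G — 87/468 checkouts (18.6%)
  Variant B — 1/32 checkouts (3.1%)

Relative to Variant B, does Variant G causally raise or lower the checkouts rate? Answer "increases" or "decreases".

decreases

Device type is downstream of the variant. One should not condition on a consequence of treatment, so the overall rates are the right comparison.
Pooled: Variant G 24.3% vs Variant B 39.2%; Variant B is higher overall.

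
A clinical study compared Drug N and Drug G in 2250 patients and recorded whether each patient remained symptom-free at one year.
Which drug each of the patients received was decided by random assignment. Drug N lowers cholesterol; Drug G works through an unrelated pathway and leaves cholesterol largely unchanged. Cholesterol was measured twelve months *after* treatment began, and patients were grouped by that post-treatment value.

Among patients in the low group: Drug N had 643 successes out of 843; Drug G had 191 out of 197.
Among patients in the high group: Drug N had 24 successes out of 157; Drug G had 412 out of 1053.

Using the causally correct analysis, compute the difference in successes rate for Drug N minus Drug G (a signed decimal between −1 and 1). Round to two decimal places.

Cholesterol is downstream of the drug. One should not condition on a consequence of treatment, so the overall rates are the right comparison.
The causal difference is the pooled difference: 0.667 − 0.482 = +0.185.

+0.18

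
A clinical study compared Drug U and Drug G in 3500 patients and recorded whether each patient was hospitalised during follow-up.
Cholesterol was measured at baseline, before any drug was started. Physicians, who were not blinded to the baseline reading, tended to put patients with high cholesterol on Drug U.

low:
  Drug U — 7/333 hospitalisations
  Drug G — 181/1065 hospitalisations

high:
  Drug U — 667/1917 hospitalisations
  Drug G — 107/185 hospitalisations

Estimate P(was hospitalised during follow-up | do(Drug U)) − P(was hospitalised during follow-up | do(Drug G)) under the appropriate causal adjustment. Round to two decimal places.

Within every cholesterol level Drug U has the lower rate, yet pooled Drug G does — Simpson's reversal.
Cholesterol satisfies the back-door criterion: it is not a descendant of the drug, and it blocks the spurious path from drug to outcome. Adjusting for it (i.e., using the within-cholesterol rates) gives the causal effect.
Adjusting over the population distribution of cholesterol: 0.399·(0.021−0.170) + 0.601·(0.348−0.578) = -0.198.

-0.20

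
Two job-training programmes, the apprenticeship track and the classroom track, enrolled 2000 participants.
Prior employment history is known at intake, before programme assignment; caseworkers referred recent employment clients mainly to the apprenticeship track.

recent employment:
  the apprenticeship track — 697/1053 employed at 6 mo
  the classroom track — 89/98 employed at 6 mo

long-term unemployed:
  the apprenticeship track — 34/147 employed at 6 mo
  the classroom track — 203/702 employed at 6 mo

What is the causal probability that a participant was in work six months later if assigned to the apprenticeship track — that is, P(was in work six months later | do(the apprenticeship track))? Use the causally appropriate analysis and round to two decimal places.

0.48

Prior employment history satisfies the back-door criterion: it is not a descendant of the programme, and it blocks the spurious path from programme to outcome. Adjusting for it (i.e., using the within-prior employment history rates) gives the causal effect.
Standardising the apprenticeship track to the population prior employment history mix: 0.576·697/1053 + 0.424·34/147 = 0.479.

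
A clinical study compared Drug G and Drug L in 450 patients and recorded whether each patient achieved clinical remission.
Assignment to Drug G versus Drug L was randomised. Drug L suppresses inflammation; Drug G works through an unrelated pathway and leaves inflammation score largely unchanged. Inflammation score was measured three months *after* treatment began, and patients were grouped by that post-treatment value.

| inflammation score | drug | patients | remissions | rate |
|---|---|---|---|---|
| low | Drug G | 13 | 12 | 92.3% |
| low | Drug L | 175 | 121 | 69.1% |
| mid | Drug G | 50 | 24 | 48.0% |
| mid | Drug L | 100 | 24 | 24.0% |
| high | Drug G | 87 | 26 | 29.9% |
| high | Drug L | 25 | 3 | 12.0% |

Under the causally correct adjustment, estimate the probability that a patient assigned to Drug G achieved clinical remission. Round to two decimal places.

The inflammation score-specific comparison favours Drug G throughout, but the pooled figures favour Drug L. The question is whether to condition on inflammation score.
The distribution of inflammation score is itself part of what the drug does — it is an intermediate outcome. Holding it fixed would remove that part of the effect; the total effect is the pooled difference.
So P(outcome | do(Drug G)) is just the pooled rate for Drug G: 62/150 = 0.413.

0.41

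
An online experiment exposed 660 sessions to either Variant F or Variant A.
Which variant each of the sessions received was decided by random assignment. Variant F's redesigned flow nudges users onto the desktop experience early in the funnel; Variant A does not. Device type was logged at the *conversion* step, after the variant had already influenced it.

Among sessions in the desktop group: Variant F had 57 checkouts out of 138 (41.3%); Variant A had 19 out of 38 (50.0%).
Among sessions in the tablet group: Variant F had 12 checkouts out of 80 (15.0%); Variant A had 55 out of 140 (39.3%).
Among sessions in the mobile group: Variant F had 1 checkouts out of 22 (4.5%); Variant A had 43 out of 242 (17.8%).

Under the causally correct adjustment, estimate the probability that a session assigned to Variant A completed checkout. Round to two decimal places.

The device type-specific comparison favours Variant A throughout, but the pooled figures favour Variant F. The question is whether to condition on device type.
Device type is downstream of the variant. One should not condition on a consequence of treatment, so the overall rates are the right comparison.
So P(outcome | do(Variant A)) is just the pooled rate for Variant A: 117/420 = 0.279.

0.28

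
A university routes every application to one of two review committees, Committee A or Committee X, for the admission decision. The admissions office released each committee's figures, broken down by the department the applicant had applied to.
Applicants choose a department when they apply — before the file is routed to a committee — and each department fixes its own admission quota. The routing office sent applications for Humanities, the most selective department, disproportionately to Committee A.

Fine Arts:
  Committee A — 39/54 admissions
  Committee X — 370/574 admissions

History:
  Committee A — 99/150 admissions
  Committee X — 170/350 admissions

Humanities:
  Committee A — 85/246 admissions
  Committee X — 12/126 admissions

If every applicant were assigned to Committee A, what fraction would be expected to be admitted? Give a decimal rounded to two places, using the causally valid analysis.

0.61

The imbalance in department arose from how applicants were allocated, not from anything the review committee did; and department independently affects the outcome. The pooled gap is confounded — condition on department.
Standardising Committee A to the population department mix: 0.419·39/54 + 0.333·99/150 + 0.248·85/246 = 0.608.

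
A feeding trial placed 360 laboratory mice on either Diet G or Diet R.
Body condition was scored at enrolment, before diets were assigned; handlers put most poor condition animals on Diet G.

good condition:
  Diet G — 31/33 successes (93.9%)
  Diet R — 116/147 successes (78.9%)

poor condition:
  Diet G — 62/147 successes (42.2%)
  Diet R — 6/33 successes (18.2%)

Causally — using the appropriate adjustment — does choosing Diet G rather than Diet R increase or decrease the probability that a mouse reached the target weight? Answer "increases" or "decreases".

increases

Starting body condition is set before the diet has any effect — it is not caused by the diet — and it independently drives the outcome. That makes it a confounder, so the causal comparison is within starting body condition levels.
Within each level — good condition: 93.9% vs 78.9%; poor condition: 42.2% vs 18.2% — Diet G is higher every time.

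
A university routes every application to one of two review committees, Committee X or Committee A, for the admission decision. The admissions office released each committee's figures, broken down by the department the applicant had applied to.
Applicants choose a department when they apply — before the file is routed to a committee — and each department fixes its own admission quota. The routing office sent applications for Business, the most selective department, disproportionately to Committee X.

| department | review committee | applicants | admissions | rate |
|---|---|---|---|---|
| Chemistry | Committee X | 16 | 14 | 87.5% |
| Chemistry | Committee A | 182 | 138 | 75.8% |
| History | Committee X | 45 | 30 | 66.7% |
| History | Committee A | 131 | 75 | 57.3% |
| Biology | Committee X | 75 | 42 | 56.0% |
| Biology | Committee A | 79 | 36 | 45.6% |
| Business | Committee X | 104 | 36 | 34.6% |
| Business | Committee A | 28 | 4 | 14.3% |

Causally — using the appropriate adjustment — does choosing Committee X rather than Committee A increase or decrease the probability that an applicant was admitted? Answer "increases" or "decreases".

increases

The stratified and pooled comparisons disagree (Committee X wins within each department; Committee A wins overall), so the answer turns on the causal role of department.
The imbalance in department arose from how applicants were allocated, not from anything the review committee did; and department independently affects the outcome. The pooled gap is confounded — condition on department.
Within each level — Chemistry: 87.5% vs 75.8%; History: 66.7% vs 57.3%; Biology: 56.0% vs 45.6%; Business: 34.6% vs 14.3% — Committee X is higher every time.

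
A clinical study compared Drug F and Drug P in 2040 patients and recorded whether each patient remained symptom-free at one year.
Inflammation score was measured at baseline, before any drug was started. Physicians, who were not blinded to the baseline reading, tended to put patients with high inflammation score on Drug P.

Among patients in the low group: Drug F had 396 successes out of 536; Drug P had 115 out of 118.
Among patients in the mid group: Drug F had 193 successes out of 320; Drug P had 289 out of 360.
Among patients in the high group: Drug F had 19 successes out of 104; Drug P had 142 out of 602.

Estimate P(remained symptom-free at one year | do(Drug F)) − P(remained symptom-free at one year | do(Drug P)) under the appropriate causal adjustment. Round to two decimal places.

Drug P is higher inside every inflammation score stratum but Drug F is higher in aggregate. Whether to stratify depends on how inflammation score relates to the drug.
Since inflammation score is a pre-existing factor (not a product of the drug) and it affects the outcome on its own, it is a confounder. The stratified rates, not the pooled rate, identify the causal effect.
Adjusting over the population distribution of inflammation score: 0.321·(0.739−0.975) + 0.333·(0.603−0.803) + 0.346·(0.183−0.236) = -0.161.

-0.16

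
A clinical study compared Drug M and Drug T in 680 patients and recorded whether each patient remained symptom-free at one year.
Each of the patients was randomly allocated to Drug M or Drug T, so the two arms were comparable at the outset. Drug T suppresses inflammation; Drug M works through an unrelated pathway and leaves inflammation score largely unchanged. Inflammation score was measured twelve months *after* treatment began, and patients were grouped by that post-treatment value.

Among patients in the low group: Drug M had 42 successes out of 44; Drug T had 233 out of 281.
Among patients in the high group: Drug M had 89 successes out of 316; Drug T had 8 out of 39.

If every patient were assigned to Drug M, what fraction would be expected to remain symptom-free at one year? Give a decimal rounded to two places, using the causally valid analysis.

0.36

The inflammation score-specific comparison favours Drug M throughout, but the pooled figures favour Drug T. The question is whether to condition on inflammation score.
Inflammation score is recorded after the drug and is itself shifted by it — it sits on the causal path from drug to outcome. Conditioning on a mediator would strip out part of the effect we want; the pooled comparison gives the total causal effect.
So P(outcome | do(Drug M)) is just the pooled rate for Drug M: 131/360 = 0.364.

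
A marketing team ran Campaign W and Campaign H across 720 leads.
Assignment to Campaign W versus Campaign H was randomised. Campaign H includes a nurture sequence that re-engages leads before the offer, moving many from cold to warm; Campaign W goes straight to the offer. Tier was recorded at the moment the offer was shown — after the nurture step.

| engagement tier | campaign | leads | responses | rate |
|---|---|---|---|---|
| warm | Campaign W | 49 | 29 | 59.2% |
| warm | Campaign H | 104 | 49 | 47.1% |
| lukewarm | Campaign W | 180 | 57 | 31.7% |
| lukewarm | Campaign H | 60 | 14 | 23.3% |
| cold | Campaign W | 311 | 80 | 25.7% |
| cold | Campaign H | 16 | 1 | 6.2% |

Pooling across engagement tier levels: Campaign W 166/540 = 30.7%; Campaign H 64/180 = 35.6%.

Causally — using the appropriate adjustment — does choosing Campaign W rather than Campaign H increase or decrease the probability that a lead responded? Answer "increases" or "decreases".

Stratifying would compare campaigns among leads the campaigns themselves sorted into engagement tier groups — a form of selection on an intermediate. The unconditioned pooled rates give the total causal effect.
Pooled: Campaign W 30.7% vs Campaign H 35.6%; Campaign H is higher overall.

decreases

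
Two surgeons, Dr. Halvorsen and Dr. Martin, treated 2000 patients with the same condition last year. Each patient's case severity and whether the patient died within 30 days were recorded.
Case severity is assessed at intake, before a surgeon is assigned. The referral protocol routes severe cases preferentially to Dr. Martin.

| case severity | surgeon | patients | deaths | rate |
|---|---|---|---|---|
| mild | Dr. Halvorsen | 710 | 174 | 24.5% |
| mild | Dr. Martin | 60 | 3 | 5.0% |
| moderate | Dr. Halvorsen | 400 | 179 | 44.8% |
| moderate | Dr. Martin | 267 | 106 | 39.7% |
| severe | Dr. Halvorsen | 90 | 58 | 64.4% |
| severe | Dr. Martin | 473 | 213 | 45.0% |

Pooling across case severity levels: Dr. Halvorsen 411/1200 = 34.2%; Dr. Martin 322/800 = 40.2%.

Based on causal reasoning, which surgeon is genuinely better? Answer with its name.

Dr. Martin is lower inside every case severity stratum but Dr. Halvorsen is lower in aggregate. Whether to stratify depends on how case severity relates to the surgeon.
Since case severity is a pre-existing factor (not a product of the surgeon) and it affects the outcome on its own, it is a confounder. The stratified rates, not the pooled rate, identify the causal effect.
Within each level — mild: 24.5% vs 5.0%; moderate: 44.8% vs 39.7%; severe: 64.4% vs 45.0% — Dr. Martin is lower every time.

Dr. Martin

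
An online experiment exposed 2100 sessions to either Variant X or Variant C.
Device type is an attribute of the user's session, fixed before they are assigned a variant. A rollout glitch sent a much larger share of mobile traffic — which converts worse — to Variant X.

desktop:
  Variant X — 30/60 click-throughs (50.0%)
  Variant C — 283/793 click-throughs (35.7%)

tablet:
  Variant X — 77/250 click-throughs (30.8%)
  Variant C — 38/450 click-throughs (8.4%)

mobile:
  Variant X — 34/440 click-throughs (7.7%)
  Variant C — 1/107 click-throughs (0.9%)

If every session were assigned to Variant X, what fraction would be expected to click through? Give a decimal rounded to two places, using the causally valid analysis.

0.33

Variant X is higher inside every device type stratum but Variant C is higher in aggregate. Whether to stratify depends on how device type relates to the variant.
Nothing the variant does changes device type; the imbalance is an allocation artefact. With device type also predicting the outcome, the pooled figure is confounded, and the within-stratum comparison is the causal one.
Standardising Variant X to the population device type mix: 0.406·30/60 + 0.333·77/250 + 0.260·34/440 = 0.326.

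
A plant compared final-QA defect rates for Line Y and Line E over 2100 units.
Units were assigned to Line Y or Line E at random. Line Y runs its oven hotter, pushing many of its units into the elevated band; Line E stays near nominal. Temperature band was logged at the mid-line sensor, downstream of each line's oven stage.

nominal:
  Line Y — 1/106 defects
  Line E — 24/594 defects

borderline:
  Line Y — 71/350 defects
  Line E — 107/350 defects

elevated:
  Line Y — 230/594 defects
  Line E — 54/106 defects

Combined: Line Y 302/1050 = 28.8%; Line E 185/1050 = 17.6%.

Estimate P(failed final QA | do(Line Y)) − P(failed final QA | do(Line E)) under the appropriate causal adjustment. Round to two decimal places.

+0.11

The in-process temperature band-specific comparison favours Line Y throughout, but the pooled figures favour Line E. The question is whether to condition on in-process temperature band.
In-process temperature band is downstream of the line. One should not condition on a consequence of treatment, so the overall rates are the right comparison.
The causal difference is the pooled difference: 0.288 − 0.176 = +0.111.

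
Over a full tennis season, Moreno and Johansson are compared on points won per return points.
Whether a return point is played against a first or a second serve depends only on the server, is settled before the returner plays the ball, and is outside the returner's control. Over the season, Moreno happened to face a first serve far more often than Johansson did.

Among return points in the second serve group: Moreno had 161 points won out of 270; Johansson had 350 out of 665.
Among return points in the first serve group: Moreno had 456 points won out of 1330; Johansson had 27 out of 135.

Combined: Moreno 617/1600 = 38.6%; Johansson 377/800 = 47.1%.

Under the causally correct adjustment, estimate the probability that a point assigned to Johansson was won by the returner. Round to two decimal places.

Serve type satisfies the back-door criterion: it is not a descendant of the player, and it blocks the spurious path from player to outcome. Adjusting for it (i.e., using the within-serve type rates) gives the causal effect.
Standardising Johansson to the population serve type mix: 0.390·350/665 + 0.610·27/135 = 0.327.

0.33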